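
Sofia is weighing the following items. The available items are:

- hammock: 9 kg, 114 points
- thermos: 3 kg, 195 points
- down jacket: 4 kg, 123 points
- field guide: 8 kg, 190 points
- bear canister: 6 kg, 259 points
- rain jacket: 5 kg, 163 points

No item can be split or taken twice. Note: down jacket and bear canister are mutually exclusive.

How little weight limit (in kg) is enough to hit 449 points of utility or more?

Need the lightest bundle worth ≥ 449.
Taking thermos + bear canister gives 454 (≥ 449) for 9 kg.
Below 9 kg the best achievable stays under 449.

9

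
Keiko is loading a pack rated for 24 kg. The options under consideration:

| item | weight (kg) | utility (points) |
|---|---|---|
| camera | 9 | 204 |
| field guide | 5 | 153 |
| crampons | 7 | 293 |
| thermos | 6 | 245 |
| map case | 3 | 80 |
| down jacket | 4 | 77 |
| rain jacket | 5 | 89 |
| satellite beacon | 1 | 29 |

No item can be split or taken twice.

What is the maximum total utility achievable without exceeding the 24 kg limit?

809

Density check — crampons 41.86, thermos 40.83, field guide 30.60 are the best per kg.
Greedy by ratio would take field guide + crampons + thermos + map case + satellite beacon: 22 kg used, total 800.
The 3 kg tied up in map case is better spent on rain jacket — total rises to 809 (24 kg).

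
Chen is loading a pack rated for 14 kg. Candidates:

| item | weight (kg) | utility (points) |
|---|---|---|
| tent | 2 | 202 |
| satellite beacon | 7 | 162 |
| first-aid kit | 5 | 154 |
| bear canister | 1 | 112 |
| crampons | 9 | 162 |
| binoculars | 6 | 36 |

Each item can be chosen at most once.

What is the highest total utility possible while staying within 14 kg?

518

Taking the top-ratio items first gives tent + first-aid kit + bear canister + binoculars for 504 (14 kg).
Replace bear canister and binoculars with satellite beacon: the trade gains 14 net, giving 518 at 14 kg.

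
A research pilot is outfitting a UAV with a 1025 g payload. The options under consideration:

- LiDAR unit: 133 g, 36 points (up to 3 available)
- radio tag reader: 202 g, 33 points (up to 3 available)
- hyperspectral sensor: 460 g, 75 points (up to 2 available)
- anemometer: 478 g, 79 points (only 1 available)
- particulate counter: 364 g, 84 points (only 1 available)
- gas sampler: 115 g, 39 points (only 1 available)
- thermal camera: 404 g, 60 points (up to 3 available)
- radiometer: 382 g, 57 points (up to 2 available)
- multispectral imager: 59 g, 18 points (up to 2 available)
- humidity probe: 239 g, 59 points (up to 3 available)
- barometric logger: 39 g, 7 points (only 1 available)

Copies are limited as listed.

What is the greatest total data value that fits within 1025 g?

272

Taking the top-ratio sensors first gives 3×LiDAR unit + gas sampler + 2×multispectral imager + humidity probe + barometric logger for 249 (910 g).
Dropping LiDAR unit frees 133 g; slotting in humidity probe (239 g) lifts the total to 272 at 1016 g.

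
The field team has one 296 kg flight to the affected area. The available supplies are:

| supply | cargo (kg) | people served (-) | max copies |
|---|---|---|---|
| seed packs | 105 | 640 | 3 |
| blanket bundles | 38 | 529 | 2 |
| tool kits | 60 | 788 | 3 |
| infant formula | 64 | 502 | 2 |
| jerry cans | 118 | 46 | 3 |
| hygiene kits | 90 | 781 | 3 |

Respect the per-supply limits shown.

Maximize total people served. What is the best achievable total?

3422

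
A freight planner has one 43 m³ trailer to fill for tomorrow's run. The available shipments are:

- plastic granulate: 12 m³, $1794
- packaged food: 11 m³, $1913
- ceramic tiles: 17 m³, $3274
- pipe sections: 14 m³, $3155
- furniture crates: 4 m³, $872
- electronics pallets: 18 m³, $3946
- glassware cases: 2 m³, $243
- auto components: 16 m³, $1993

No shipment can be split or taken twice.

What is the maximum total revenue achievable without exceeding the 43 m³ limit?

The ratio heuristic lands on pipe sections + furniture crates + electronics pallets + glassware cases (8216) but leaves 5 m³ idle.
Replace furniture crates and glassware cases with packaged food: the trade gains 798 net, giving 9014 at 43 m³.
Every other selection either busts 43 m³ or fails to beat 9014.

9014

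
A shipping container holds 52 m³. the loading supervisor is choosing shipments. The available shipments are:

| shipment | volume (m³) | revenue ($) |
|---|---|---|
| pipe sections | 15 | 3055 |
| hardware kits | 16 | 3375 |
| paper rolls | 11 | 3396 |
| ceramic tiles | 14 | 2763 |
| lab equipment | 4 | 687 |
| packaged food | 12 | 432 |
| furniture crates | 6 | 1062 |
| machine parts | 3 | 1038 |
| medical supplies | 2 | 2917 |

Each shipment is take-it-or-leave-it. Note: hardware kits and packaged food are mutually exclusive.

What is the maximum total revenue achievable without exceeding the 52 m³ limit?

By revenue per m³: medical supplies 1458.50, machine parts 346.00, paper rolls 308.73, hardware kits 210.94 lead.
A density-first pass picks pipe sections + hardware kits + paper rolls + lab equipment + machine parts + medical supplies — 14468 at 51 m³.
Dropping pipe sections and lab equipment frees 19 m³; slotting in ceramic tiles + furniture crates (20 m³) lifts the total to 14551 at 52 m³.
Runner-up pipe sections + hardware kits + paper rolls + lab equipment + machine parts + medical supplies tops out at 14468.

14551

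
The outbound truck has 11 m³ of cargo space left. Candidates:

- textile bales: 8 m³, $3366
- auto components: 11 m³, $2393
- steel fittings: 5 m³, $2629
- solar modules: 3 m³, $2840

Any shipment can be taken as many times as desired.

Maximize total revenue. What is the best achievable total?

8520

The ratio ordering already packs tightly: 3×solar modules, 9 m³, 8520.
Every other selection either busts 11 m³ or fails to beat 8520.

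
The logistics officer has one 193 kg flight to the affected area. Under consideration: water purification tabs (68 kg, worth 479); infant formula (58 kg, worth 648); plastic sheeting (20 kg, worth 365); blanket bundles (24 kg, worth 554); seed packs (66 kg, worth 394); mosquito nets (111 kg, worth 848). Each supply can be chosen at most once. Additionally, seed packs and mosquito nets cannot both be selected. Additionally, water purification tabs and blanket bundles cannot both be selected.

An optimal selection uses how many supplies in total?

3

Best achievable people served is 2050.
infant formula + blanket bundles + mosquito nets hits 2050 at 193 kg.
All optima have 3 supplies.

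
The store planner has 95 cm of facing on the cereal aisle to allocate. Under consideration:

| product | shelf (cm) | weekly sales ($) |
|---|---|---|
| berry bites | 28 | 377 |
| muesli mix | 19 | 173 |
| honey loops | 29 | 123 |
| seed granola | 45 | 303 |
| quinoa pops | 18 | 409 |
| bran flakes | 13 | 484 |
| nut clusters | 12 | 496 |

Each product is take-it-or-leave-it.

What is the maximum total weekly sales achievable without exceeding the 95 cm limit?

1939

By weekly sales per cm: nut clusters 41.33, bran flakes 37.23, quinoa pops 22.72 lead.
Berry bites + muesli mix + quinoa pops + bran flakes + nut clusters uses 90 of the 95 cm and totals 1939.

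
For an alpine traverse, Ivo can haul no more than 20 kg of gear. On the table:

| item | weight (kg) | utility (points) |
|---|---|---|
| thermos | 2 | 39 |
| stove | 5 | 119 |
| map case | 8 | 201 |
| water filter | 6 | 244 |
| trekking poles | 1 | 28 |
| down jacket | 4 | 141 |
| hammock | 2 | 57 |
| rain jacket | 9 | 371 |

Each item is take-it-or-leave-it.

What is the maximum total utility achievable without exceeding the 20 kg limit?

784

Water filter + trekking poles + down jacket + rain jacket uses 20 of the 20 kg and totals 784.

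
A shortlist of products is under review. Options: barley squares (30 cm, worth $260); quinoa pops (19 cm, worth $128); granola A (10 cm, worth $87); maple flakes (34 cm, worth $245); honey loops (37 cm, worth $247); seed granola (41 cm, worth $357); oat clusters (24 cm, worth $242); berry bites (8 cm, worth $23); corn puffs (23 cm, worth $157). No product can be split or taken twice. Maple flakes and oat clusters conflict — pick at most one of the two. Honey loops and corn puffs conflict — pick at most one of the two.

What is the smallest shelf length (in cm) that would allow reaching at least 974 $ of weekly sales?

Look for the lowest-shelf combination reaching 974.
barley squares + quinoa pops + seed granola + oat clusters reaches 987 using 114 cm.
No combination under 114 cm hits 974.

114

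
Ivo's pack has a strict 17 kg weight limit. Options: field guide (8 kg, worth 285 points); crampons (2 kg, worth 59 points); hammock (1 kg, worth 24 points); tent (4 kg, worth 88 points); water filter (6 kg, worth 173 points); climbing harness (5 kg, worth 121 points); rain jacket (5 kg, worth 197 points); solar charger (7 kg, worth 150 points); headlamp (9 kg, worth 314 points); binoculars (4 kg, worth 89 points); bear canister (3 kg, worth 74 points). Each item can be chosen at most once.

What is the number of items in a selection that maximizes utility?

2

The maximum utility within 17 kg is 599.
field guide + headlamp hits 599 at 17 kg.
All optima have 2 items.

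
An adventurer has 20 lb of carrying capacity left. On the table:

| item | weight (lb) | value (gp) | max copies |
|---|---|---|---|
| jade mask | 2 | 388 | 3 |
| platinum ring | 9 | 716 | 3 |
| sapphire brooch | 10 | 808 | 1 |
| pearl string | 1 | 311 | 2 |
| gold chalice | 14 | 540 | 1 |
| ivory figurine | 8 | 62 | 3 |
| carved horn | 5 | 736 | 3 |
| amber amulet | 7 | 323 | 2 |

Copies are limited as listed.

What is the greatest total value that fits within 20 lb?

The ratio heuristic lands on 3×jade mask + 2×pearl string + 2×carved horn (3258) but leaves 2 lb idle.
The 3 lb tied up in jade mask and pearl string is better spent on carved horn — total rises to 3295 (20 lb).
Every other selection either busts 20 lb or exceeds an availability limit or fails to beat 3295.

3295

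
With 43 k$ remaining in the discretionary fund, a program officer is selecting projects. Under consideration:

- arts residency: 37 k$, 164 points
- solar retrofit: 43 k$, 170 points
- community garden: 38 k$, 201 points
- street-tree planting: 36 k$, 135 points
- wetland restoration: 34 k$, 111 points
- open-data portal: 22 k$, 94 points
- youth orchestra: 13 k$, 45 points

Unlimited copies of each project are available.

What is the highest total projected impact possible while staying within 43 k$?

Taking community garden: 38 k$ used, 201 in projected impact.
Nothing else within 43 k$ beats 201.

201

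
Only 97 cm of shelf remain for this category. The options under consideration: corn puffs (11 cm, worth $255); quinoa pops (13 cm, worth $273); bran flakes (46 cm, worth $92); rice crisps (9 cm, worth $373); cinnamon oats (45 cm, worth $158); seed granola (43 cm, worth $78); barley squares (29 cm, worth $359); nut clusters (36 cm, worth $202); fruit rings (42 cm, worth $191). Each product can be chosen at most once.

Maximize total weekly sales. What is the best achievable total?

Corn puffs + quinoa pops + rice crisps + barley squares uses 62 of the 97 cm and totals 1260.
Next best is quinoa pops + rice crisps + barley squares + nut clusters at 1207 (87 cm) — short by 53.

1260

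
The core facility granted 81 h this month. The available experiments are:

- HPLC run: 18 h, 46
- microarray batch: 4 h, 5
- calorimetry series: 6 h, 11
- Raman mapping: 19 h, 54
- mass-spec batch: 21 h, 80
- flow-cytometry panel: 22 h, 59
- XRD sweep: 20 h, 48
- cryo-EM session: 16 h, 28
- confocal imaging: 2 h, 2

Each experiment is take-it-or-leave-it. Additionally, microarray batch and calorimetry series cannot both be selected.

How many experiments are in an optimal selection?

Best achievable expected citations is 239.
HPLC run + Raman mapping + mass-spec batch + flow-cytometry panel hits 239 at 80 h.
Every optimal selection uses 4 experiments.

4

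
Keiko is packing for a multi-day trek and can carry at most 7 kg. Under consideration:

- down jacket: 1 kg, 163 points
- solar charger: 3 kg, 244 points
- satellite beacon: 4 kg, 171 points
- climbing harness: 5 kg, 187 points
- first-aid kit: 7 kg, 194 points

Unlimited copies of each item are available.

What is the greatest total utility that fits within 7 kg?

1141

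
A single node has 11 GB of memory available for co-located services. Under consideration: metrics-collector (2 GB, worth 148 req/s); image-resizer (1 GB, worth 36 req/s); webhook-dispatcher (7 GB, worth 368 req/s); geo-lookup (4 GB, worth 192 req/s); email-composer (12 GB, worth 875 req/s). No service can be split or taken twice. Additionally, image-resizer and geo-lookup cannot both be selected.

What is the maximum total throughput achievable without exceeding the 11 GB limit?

A density-first pass picks metrics-collector + image-resizer + webhook-dispatcher — 552 at 10 GB.
The 3 GB tied up in metrics-collector and image-resizer is better spent on geo-lookup — total rises to 560 (11 GB).
No other feasible combination exceeds 560.

560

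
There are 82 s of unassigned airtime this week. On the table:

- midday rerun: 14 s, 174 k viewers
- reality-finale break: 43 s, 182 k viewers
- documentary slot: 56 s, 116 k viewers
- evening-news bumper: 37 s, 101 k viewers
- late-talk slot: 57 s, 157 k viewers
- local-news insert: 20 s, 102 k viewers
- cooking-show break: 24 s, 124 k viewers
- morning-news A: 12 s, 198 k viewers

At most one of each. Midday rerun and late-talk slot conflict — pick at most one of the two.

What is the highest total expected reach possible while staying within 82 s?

598

The ratio ordering already packs tightly: midday rerun + local-news insert + cooking-show break + morning-news A, 70 s, 598.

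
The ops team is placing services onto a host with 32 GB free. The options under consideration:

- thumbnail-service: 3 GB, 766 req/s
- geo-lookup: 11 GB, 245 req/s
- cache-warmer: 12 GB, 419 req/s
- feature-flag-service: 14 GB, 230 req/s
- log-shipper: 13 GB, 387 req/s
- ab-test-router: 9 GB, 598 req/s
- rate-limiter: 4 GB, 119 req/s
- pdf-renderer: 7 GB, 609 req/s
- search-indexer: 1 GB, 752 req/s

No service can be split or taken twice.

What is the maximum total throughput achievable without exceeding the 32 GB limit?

Best packing: thumbnail-service + cache-warmer + ab-test-router + pdf-renderer + search-indexer — 32 GB, 3144 total.
That's the maximum — no swap from here does better than 3144.

3144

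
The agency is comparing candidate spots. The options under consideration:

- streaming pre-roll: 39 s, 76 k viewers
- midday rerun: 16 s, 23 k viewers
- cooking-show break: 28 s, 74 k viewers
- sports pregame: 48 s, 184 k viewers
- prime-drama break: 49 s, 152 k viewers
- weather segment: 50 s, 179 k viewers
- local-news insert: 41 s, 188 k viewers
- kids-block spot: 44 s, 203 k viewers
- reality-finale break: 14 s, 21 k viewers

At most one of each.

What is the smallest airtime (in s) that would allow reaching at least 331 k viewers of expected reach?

85

Minimise s subject to total expected reach ≥ 331.
local-news insert + kids-block spot reaches 391 using 85 s.
No combination under 85 s hits 331.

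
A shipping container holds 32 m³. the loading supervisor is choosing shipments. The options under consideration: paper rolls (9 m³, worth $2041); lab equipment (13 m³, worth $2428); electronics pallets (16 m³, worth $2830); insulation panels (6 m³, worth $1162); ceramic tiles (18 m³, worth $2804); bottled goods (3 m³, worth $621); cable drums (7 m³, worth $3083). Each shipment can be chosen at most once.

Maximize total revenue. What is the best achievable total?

8173

Density check — cable drums 440.43, paper rolls 226.78, bottled goods 207.00, insulation panels 193.67 are the best per m³.
The ratio heuristic lands on paper rolls + insulation panels + bottled goods + cable drums (6907) but leaves 7 m³ idle.
Dropping insulation panels frees 6 m³; slotting in lab equipment (13 m³) lifts the total to 8173 at 32 m³.
The closest alternative, paper rolls + electronics pallets + cable drums, reaches only 7954.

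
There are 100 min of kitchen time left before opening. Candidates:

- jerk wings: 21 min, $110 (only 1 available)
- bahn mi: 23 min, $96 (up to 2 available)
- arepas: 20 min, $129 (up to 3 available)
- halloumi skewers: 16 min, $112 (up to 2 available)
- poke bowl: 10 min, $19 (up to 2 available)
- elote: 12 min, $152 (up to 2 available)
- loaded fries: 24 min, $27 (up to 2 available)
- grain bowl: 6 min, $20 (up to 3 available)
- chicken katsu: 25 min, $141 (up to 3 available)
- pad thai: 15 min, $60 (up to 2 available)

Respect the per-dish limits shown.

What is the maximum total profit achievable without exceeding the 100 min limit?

By profit per min: elote 12.67, halloumi skewers 7.00, arepas 6.45 lead.
A density-first pass picks 2×arepas + 2×halloumi skewers + 2×elote — 786 at 96 min.
The 16 min tied up in halloumi skewers is better spent on arepas — total rises to 803 (100 min).

803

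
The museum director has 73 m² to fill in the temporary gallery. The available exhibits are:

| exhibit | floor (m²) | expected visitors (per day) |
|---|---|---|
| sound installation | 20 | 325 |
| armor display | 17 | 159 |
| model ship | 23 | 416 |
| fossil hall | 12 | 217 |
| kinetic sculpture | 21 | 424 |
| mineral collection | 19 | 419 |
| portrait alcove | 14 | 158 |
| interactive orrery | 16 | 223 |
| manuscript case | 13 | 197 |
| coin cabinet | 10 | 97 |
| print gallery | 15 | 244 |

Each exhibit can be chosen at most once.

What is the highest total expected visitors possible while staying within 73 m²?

Density check — mineral collection 22.05, kinetic sculpture 20.19, model ship 18.09, fossil hall 18.08 are the best per m².
Taking the top-ratio exhibits first gives model ship + kinetic sculpture + mineral collection + coin cabinet for 1356 (73 m²).
Dropping model ship and coin cabinet frees 33 m²; slotting in sound installation + fossil hall (32 m²) lifts the total to 1385 at 72 m².
Nothing else within 73 m² beats 1385.

1385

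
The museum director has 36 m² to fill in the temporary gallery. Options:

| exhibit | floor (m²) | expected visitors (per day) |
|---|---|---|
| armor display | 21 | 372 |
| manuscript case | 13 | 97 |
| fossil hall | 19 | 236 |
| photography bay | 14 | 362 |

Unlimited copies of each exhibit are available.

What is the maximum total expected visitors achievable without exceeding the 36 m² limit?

734

By expected visitors per m²: photography bay 25.86, armor display 17.71, fossil hall 12.42 lead.
The ratio heuristic lands on 2×photography bay (724) but leaves 8 m² idle.
Dropping photography bay frees 14 m²; slotting in armor display (21 m²) lifts the total to 734 at 35 m².
No other feasible combination exceeds 734.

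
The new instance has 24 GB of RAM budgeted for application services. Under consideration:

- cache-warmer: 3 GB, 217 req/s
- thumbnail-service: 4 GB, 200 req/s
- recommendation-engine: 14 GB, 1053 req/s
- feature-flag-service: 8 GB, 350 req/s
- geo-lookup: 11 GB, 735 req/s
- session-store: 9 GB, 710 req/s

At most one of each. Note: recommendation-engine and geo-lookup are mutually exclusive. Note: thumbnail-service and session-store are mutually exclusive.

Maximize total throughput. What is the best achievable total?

Ranking by ratio (throughput/GB): session-store 78.89, recommendation-engine 75.21, cache-warmer 72.33, geo-lookup 66.82.
Taking recommendation-engine + session-store: 23 GB used, 1763 in throughput.
No other feasible combination exceeds 1763.

1763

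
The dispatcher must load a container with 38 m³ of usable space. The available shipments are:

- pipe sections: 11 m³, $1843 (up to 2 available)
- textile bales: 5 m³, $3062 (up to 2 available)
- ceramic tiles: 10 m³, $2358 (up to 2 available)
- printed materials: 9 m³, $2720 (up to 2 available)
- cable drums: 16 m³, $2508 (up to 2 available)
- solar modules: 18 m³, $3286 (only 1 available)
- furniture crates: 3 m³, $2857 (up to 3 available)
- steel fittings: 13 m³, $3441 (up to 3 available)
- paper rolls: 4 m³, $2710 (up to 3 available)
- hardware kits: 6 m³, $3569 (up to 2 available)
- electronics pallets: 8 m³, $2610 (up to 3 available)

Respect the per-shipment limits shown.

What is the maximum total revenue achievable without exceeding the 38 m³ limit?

26901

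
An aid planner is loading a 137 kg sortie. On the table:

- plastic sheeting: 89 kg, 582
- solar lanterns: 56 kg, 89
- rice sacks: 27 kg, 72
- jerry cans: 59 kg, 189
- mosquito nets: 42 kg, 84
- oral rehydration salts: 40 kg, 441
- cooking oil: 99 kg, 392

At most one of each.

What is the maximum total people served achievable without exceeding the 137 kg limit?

Taking plastic sheeting + oral rehydration salts: 129 kg used, 1023 in people served.
Nothing else within 137 kg beats 1023.

1023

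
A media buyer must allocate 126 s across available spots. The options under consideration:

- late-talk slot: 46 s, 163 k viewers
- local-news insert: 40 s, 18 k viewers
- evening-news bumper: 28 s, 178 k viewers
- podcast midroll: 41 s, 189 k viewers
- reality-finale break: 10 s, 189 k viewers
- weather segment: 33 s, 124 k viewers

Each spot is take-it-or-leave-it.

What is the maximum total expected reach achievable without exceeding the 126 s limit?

719

Density check — reality-finale break 18.90, evening-news bumper 6.36, podcast midroll 4.61 are the best per s.
Filling by ratio: evening-news bumper + podcast midroll + reality-finale break + weather segment for 680, with 14 s left unused.
Dropping weather segment frees 33 s; slotting in late-talk slot (46 s) lifts the total to 719 at 125 s.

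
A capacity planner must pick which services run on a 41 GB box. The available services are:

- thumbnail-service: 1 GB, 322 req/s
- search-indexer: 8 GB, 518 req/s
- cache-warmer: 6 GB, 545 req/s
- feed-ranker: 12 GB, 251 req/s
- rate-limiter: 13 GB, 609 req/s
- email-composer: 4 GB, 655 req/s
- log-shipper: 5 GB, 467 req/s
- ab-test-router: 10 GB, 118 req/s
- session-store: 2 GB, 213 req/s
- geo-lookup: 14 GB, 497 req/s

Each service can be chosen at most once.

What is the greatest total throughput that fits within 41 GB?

Density check — thumbnail-service 322.00, email-composer 163.75, session-store 106.50, log-shipper 93.40 are the best per GB.
Thumbnail-service + search-indexer + cache-warmer + rate-limiter + email-composer + log-shipper + session-store uses 39 of the 41 GB and totals 3329.

3329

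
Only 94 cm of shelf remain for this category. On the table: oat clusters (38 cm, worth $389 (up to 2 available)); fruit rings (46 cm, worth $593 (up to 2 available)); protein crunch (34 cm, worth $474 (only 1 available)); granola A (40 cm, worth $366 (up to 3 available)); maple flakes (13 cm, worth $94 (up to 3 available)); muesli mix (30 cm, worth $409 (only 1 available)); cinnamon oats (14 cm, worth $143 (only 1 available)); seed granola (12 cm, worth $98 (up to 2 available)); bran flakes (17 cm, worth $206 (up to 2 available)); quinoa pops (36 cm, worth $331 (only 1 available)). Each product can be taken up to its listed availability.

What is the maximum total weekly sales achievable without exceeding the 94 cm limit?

1210

Filling by ratio: protein crunch + muesli mix + seed granola + bran flakes for 1187, with 1 cm left unused.
A better packing is fruit rings + protein crunch + cinnamon oats: 94 cm, total 1210.
That's the maximum — no swap from here does better than 1210.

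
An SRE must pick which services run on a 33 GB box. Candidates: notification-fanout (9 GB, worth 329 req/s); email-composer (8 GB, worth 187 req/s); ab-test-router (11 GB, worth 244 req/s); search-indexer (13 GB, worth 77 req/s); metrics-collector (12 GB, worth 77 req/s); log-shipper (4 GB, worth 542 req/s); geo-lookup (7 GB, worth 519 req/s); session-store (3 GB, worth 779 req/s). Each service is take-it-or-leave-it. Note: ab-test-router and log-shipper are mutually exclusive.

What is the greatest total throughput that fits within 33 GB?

Density check — session-store 259.67, log-shipper 135.50, geo-lookup 74.14 are the best per GB.
Best packing: notification-fanout + email-composer + log-shipper + geo-lookup + session-store — 31 GB, 2356 total.
No other feasible combination exceeds 2356.

2356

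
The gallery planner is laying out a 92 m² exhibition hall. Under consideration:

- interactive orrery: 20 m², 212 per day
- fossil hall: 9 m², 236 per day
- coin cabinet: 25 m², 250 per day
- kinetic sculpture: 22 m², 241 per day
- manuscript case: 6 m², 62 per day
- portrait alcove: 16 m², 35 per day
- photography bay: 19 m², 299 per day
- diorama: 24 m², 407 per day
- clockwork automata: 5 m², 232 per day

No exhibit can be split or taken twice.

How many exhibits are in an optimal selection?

6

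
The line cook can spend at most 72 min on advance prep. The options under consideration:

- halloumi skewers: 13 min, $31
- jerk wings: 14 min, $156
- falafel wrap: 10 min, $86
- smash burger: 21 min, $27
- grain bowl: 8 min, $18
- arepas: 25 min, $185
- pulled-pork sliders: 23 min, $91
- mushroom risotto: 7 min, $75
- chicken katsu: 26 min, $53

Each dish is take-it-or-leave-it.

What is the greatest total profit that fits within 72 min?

Halloumi skewers + jerk wings + falafel wrap + arepas + mushroom risotto uses 69 of the 72 min and totals 533.
That's the maximum — no swap from here does better than 533.

533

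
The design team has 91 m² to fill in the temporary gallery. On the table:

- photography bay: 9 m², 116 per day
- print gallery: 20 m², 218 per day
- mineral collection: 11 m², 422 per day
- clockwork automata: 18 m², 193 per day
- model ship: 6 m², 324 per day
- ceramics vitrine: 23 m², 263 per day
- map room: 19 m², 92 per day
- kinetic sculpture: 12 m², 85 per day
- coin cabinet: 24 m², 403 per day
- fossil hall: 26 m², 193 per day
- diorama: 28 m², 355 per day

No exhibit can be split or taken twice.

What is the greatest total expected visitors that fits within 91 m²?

By expected visitors per m²: model ship 54.00, mineral collection 38.36, coin cabinet 16.79, photography bay 12.89 lead.
The ratio heuristic lands on photography bay + mineral collection + model ship + kinetic sculpture + coin cabinet + diorama (1705) but leaves 1 m² idle.
The 21 m² tied up in photography bay and kinetic sculpture is better spent on print gallery — total rises to 1722 (89 m²).

1722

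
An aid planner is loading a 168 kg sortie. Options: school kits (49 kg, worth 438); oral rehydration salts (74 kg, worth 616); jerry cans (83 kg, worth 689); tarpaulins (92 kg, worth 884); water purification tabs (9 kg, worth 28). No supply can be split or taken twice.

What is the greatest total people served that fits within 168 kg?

1500

Ranking by ratio (people served/kg): tarpaulins 9.61, school kits 8.94, oral rehydration salts 8.32, jerry cans 8.30.
Taking the top-ratio supplies first gives school kits + tarpaulins + water purification tabs for 1350 (150 kg).
Replace school kits and water purification tabs with oral rehydration salts: the trade gains 150 net, giving 1500 at 166 kg.
An exhaustive check of the 32 subsets confirms 1500.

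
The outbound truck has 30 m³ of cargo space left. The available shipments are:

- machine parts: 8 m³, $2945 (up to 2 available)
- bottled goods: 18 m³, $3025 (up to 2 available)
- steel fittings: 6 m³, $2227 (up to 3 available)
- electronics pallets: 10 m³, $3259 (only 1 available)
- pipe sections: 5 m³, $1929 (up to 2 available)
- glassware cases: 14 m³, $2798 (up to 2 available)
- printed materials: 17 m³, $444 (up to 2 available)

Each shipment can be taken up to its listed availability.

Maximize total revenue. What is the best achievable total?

11257

Density check — pipe sections 385.80, steel fittings 371.17, machine parts 368.12, electronics pallets 325.90 are the best per m³.
Filling by ratio: 3×steel fittings + 2×pipe sections for 10539, with 2 m³ left unused.
Dropping steel fittings frees 6 m³; slotting in machine parts (8 m³) lifts the total to 11257 at 30 m³.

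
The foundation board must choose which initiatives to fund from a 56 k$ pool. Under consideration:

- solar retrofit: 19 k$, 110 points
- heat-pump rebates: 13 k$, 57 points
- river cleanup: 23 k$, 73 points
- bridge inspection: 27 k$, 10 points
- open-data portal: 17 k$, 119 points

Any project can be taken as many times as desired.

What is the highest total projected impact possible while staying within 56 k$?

357

The ratio ordering already packs tightly: 3×open-data portal, 51 k$, 357.
Nothing else within 56 k$ beats 357.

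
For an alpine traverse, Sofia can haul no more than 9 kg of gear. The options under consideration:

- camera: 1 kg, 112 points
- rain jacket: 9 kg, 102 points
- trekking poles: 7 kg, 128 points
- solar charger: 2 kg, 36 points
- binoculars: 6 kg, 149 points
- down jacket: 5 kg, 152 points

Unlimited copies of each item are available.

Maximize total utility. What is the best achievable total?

1008

The ratio ordering already packs tightly: 9×camera, 9 kg, 1008.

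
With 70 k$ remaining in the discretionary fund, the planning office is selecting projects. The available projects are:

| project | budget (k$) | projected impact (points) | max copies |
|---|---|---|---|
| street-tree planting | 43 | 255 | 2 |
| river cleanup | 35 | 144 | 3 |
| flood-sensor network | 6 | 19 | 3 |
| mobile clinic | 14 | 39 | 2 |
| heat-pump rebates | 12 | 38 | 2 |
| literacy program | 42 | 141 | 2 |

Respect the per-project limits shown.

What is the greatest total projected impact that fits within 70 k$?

332

Filling by ratio: street-tree planting + 3×flood-sensor network for 312, with 9 k$ left unused.
Replace 3×flood-sensor network with mobile clinic + heat-pump rebates: the trade gains 20 net, giving 332 at 69 k$.
That's the maximum — no swap from here does better than 332.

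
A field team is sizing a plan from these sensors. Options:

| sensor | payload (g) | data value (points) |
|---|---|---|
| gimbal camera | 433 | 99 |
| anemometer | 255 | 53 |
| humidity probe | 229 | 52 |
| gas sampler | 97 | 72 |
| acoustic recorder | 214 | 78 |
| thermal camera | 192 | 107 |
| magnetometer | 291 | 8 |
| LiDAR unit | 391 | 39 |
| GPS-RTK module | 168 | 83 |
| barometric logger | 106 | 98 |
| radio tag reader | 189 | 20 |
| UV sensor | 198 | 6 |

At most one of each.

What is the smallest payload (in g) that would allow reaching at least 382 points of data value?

Minimise g subject to total data value ≥ 382.
Taking gas sampler + acoustic recorder + thermal camera + GPS-RTK module + barometric logger gives 438 (≥ 382) for 777 g.
Below 777 g the best achievable stays under 382.

777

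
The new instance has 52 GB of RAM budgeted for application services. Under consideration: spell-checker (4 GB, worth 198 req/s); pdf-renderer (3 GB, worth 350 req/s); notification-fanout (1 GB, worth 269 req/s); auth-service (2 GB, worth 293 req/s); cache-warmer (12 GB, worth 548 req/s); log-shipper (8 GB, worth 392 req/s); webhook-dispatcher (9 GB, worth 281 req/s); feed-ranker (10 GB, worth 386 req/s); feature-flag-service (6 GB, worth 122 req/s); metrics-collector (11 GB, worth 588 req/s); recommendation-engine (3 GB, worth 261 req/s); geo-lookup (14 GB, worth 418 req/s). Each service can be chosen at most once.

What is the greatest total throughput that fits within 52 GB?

3087

Density check — notification-fanout 269.00, auth-service 146.50, pdf-renderer 116.67 are the best per GB.
Greedy by ratio would take spell-checker + pdf-renderer + notification-fanout + auth-service + cache-warmer + log-shipper + feature-flag-service + metrics-collector + recommendation-engine: 50 GB used, total 3021.
Dropping spell-checker and feature-flag-service frees 10 GB; slotting in feed-ranker (10 GB) lifts the total to 3087 at 50 GB.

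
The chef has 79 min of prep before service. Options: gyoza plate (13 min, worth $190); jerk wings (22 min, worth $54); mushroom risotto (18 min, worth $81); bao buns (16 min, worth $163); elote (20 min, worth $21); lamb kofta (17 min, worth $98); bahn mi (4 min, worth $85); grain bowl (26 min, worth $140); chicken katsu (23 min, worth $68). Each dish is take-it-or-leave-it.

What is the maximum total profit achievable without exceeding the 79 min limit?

676

Taking gyoza plate + bao buns + lamb kofta + bahn mi + grain bowl: 76 min used, 676 in profit.
That's the maximum — no swap from here does better than 676.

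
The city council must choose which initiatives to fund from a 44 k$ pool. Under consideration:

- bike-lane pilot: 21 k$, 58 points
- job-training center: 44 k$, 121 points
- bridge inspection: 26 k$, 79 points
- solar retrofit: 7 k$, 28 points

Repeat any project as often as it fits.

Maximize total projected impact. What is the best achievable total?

Taking 6×solar retrofit: 42 k$ used, 168 in projected impact.
Every other selection either busts 44 k$ or fails to beat 168.

168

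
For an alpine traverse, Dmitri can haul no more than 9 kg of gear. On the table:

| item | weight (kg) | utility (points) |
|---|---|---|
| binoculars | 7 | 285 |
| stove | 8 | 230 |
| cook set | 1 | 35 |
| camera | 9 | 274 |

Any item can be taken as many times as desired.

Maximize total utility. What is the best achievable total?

Ranking by ratio (utility/kg): binoculars 40.71, cook set 35.00, camera 30.44.
The ratio ordering already packs tightly: binoculars + 2×cook set, 9 kg, 355.

355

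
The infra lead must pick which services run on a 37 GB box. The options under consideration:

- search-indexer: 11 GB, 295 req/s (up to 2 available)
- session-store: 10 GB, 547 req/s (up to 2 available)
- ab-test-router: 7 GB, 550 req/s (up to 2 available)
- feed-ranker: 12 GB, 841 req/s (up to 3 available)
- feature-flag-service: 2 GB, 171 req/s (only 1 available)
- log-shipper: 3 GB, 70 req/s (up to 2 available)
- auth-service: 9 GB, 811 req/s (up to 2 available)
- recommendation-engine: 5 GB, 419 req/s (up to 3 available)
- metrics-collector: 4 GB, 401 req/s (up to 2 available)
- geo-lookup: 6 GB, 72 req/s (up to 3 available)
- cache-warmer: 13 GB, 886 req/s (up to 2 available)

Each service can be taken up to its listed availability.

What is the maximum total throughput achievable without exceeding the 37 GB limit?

Filling by ratio: feature-flag-service + log-shipper + 2×auth-service + recommendation-engine + 2×metrics-collector for 3084, with 1 GB left unused.
Dropping feature-flag-service and log-shipper and metrics-collector frees 9 GB; slotting in 2×recommendation-engine (10 GB) lifts the total to 3280 at 37 GB.
That's the maximum — no swap from here does better than 3280.

3280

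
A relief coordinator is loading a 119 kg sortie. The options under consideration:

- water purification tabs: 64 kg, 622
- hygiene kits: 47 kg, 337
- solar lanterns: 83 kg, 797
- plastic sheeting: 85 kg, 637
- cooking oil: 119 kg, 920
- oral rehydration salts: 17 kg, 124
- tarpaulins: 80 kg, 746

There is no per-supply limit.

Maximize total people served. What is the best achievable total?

Filling by ratio: water purification tabs + 3×oral rehydration salts for 994, with 4 kg left unused.
Replace water purification tabs and oral rehydration salts with solar lanterns: the trade gains 51 net, giving 1045 at 117 kg.
That's the maximum — no swap from here does better than 1045.

1045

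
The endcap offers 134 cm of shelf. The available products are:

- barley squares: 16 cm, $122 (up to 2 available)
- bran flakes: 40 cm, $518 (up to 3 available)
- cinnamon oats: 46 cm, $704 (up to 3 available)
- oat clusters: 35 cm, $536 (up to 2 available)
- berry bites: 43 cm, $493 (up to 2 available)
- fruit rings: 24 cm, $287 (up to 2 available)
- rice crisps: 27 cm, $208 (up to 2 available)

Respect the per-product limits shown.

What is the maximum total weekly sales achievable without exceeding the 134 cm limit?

By weekly sales per cm: oat clusters 15.31, cinnamon oats 15.30, bran flakes 12.95, fruit rings 11.96 lead.
The ratio heuristic lands on barley squares + cinnamon oats + 2×oat clusters (1898) but leaves 2 cm idle.
The 51 cm tied up in barley squares and oat clusters is better spent on cinnamon oats — total rises to 1944 (127 cm).

1944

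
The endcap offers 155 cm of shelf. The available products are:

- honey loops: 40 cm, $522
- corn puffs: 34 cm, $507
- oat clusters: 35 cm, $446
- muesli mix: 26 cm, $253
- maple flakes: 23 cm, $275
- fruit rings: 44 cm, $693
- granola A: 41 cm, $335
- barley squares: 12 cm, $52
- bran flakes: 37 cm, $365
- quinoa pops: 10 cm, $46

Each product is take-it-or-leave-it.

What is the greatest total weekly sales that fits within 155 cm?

2168

By weekly sales per cm: fruit rings 15.75, corn puffs 14.91, honey loops 13.05, oat clusters 12.74 lead.
Taking honey loops + corn puffs + oat clusters + fruit rings: 153 cm used, 2168 in weekly sales.
Every other selection either busts 155 cm or fails to beat 2168.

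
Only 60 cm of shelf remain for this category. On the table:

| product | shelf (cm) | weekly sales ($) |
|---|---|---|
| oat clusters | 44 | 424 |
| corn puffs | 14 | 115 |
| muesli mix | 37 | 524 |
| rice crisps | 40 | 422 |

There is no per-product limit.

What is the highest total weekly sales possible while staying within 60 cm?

Ranking by ratio (weekly sales/cm): muesli mix 14.16, rice crisps 10.55, oat clusters 9.64, corn puffs 8.21.
Best packing: corn puffs + muesli mix — 51 cm, 639 total.
Nothing else within 60 cm beats 639.

639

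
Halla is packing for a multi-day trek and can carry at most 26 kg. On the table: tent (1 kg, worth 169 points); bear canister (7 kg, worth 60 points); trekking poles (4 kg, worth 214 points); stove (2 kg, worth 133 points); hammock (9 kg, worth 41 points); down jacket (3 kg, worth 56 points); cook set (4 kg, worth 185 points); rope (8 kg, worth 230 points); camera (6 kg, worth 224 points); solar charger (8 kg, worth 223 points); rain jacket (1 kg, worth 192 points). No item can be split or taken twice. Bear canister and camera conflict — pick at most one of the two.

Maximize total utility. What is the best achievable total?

1347

Tent + trekking poles + stove + cook set + rope + camera + rain jacket uses 26 of the 26 kg and totals 1347.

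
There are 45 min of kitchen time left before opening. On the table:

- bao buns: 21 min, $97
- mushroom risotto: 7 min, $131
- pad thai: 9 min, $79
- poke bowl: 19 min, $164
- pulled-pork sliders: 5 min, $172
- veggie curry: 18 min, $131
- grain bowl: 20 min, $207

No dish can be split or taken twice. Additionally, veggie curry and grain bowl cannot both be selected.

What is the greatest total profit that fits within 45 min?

589

By profit per min: pulled-pork sliders 34.40, mushroom risotto 18.71, grain bowl 10.35, pad thai 8.78 lead.
Best packing: mushroom risotto + pad thai + pulled-pork sliders + grain bowl — 41 min, 589 total.
The closest alternative, mushroom risotto + pad thai + poke bowl + pulled-pork sliders, reaches only 546.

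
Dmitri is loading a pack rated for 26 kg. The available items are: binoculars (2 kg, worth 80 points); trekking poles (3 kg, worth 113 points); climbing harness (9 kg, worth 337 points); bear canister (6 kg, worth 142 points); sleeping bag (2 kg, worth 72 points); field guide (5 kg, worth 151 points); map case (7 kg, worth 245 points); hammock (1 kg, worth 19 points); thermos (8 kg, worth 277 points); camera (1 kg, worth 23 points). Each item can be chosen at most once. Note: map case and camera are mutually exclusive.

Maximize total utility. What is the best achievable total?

939

By utility per kg: binoculars 40.00, trekking poles 37.67, climbing harness 37.44 lead.
Best packing: binoculars + climbing harness + map case + thermos — 26 kg, 939 total.
The closest alternative, climbing harness + sleeping bag + map case + thermos, reaches only 931.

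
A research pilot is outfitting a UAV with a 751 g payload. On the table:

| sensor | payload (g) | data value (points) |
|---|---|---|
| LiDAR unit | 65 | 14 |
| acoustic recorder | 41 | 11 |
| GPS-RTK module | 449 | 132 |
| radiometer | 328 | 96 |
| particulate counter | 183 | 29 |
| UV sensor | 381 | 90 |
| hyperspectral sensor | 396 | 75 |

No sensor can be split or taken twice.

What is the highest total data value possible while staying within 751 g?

By data value per g: GPS-RTK module 0.29, radiometer 0.29, acoustic recorder 0.27, UV sensor 0.24 lead.
Greedy by ratio would take LiDAR unit + acoustic recorder + GPS-RTK module + particulate counter: 738 g used, total 186.
Reworking the packing: acoustic recorder + radiometer + UV sensor uses 750 g and improves the total to 197.
An exhaustive check of the 128 subsets confirms 197.

197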